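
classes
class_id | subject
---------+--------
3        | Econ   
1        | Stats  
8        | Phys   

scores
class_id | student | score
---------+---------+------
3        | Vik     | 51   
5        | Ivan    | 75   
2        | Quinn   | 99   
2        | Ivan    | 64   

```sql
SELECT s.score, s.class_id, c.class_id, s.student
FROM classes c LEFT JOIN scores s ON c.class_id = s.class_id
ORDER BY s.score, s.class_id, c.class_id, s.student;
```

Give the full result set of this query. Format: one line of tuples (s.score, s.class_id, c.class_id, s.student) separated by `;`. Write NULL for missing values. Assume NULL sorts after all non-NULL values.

LEFT JOIN keeps every row from `classes`; unmatched rows get NULL for `scores`'s columns.
Matching on c.class_id = s.class_id.
- c (class_id=3) pairs with 1 row(s) of s.
- c (class_id=1) has no partner → padded with NULL.
- c (class_id=8) has no partner → padded with NULL.
After projecting and ordering:
s.score | s.class_id | c.class_id | s.student
51 | 3 | 3 | Vik
NULL | NULL | 1 | NULL
NULL | NULL | 8 | NULL

(51, 3, 3, Vik); (NULL, NULL, 1, NULL); (NULL, NULL, 8, NULL)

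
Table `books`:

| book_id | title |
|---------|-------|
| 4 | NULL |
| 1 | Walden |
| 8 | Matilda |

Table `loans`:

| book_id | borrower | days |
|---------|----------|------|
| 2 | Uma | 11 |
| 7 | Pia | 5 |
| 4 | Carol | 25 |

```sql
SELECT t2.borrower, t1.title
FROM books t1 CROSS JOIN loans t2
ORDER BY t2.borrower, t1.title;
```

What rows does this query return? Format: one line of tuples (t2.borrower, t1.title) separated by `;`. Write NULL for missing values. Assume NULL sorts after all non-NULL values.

CROSS JOIN pairs every row of `books` with every row of `loans`: 3 × 3 = 9 rows.

(Carol, Matilda); (Carol, Walden); (Carol, NULL); (Pia, Matilda); (Pia, Walden); (Pia, NULL); (Uma, Matilda); (Uma, Walden); (Uma, NULL)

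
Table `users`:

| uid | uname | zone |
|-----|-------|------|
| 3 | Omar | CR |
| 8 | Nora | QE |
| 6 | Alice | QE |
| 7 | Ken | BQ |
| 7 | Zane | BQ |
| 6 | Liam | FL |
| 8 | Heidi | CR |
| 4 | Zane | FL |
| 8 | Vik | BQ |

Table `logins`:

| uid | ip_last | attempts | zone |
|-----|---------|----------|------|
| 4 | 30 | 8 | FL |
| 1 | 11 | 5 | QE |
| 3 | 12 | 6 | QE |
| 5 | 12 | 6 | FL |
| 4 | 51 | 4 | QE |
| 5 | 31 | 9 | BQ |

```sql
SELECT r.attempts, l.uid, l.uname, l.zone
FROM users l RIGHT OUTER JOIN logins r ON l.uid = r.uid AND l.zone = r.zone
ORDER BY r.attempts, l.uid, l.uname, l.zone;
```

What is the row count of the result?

RIGHT JOIN keeps every row from `logins`; unmatched rows get NULL for `users`'s columns.
Matching on l.uid = r.uid AND l.zone = r.zone.
- l[0] uid=3, zone=CR → no match.
- l[1] uid=8, zone=QE → no match.
- l[2] uid=6, zone=QE → no match.
- l[3] uid=7, zone=BQ → no match.
- l[4] uid=7, zone=BQ → no match.
- l[5] uid=6, zone=FL → no match.
- l[6] uid=8, zone=CR → no match.
- l[7] uid=4, zone=FL → 1 match(es) in r → 1 row(s).
- l[8] uid=8, zone=BQ → no match.
- 5 r row(s) had no l match → kept, l columns NULL.
Total: 1 matched + 5 padded = 6 rows.

6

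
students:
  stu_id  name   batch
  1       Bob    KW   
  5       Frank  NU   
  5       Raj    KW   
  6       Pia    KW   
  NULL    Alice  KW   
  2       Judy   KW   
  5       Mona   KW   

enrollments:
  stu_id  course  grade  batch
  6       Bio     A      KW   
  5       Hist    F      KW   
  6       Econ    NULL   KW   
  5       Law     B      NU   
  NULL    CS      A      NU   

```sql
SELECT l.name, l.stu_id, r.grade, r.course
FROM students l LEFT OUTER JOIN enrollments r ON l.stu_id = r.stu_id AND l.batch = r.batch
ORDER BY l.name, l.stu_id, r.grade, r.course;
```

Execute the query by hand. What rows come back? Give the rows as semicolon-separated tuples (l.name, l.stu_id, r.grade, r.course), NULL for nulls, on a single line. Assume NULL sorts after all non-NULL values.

(Alice, NULL, NULL, NULL); (Bob, 1, NULL, NULL); (Frank, 5, B, Law); (Judy, 2, NULL, NULL); (Mona, 5, F, Hist); (Pia, 6, A, Bio); (Pia, 6, NULL, Econ); (Raj, 5, F, Hist)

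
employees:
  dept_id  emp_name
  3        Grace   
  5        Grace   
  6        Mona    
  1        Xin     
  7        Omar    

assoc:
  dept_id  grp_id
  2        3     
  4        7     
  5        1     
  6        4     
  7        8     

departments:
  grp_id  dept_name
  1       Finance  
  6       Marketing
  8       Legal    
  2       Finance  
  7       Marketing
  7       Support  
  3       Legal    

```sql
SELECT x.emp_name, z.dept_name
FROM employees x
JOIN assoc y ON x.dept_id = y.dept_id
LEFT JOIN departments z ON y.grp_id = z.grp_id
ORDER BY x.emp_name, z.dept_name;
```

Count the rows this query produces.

Evaluate left to right. First `employees x INNER JOIN assoc y` on dept_id: 3 row(s).
Then LEFT JOIN `departments z` on grp_id: each of those 3 rows is kept; rows whose y.grp_id has no match in z get NULL for z's columns.
Result: 3 row(s).

3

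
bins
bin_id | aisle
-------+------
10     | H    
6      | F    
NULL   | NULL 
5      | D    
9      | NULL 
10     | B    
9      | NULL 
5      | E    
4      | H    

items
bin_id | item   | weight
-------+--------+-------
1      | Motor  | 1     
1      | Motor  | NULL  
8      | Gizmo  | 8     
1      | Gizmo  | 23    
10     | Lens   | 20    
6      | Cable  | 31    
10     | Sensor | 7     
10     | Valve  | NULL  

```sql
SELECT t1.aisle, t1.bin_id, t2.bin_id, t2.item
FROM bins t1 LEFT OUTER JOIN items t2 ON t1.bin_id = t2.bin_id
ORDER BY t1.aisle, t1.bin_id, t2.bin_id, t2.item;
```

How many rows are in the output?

13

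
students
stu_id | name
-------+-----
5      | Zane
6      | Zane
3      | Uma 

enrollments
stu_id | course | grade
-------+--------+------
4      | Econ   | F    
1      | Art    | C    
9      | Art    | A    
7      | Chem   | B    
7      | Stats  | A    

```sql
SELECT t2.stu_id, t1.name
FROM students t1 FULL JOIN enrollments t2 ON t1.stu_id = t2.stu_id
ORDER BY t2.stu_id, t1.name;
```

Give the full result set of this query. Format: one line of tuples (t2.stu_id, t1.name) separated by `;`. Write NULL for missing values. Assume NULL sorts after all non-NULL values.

FULL OUTER JOIN keeps every row from both sides; unmatched rows get NULL for the other side's columns.
Matching on t1.stu_id = t2.stu_id.
- t1[0] stu_id=5 → no match; kept with NULLs on the t2 side.
- t1[1] stu_id=6 → no match; kept with NULLs on the t2 side.
- t1[2] stu_id=3 → no match; kept with NULLs on the t2 side.
- plus 5 unmatched t2 row(s), each kept with NULL t1 columns.
After projecting and ordering:
t2.stu_id | t1.name
1 | NULL
4 | NULL
7 | NULL
7 | NULL
9 | NULL
NULL | Uma
NULL | Zane
NULL | Zane

(1, NULL); (4, NULL); (7, NULL); (7, NULL); (9, NULL); (NULL, Uma); (NULL, Zane); (NULL, Zane)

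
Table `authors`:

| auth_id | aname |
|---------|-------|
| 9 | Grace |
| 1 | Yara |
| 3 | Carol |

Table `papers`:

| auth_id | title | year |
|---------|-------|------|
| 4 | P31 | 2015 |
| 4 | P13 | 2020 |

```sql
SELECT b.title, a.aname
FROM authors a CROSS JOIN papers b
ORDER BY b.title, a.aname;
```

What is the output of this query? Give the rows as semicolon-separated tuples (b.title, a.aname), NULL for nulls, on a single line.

(P13, Carol); (P13, Grace); (P13, Yara); (P31, Carol); (P31, Grace); (P31, Yara)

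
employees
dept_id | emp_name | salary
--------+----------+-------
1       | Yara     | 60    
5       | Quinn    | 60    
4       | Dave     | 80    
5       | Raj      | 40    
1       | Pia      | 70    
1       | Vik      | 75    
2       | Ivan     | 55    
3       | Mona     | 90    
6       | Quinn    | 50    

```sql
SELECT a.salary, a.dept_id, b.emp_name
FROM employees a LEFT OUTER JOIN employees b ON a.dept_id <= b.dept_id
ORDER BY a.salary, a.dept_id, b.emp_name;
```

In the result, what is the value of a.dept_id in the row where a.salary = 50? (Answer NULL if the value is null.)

6

LEFT JOIN keeps every row from `employees a`; unmatched rows get NULL for `employees b`'s columns.
Matching on a.dept_id <= b.dept_id.
- a (dept_id=1) pairs with 9 row(s) of b.
- a (dept_id=5) pairs with 3 row(s) of b.
- a (dept_id=4) pairs with 4 row(s) of b.
- a (dept_id=5) pairs with 3 row(s) of b.
- a (dept_id=1) pairs with 9 row(s) of b.
- a (dept_id=1) pairs with 9 row(s) of b.
- a (dept_id=2) pairs with 6 row(s) of b.
- a (dept_id=3) pairs with 5 row(s) of b.
- a (dept_id=6) pairs with 1 row(s) of b.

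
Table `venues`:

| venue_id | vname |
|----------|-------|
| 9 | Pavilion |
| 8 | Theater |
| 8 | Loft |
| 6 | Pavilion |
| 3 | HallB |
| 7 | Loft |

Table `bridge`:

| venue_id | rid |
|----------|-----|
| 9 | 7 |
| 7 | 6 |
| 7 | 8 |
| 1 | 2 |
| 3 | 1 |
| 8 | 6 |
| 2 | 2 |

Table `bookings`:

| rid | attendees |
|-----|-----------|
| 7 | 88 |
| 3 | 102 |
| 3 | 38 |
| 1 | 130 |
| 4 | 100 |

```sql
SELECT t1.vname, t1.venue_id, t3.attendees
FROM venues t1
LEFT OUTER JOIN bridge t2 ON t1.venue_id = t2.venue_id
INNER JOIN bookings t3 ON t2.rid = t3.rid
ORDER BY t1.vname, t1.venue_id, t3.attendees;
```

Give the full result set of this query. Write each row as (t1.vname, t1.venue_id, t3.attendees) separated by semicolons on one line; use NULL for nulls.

(HallB, 3, 130); (Pavilion, 9, 88)

Joins associate left-to-right: venues LEFT JOIN bridge on venue_id gives 7 intermediate row(s).
Then INNER JOIN `bookings t3` on rid: keep only rows whose t2.rid appears in t3.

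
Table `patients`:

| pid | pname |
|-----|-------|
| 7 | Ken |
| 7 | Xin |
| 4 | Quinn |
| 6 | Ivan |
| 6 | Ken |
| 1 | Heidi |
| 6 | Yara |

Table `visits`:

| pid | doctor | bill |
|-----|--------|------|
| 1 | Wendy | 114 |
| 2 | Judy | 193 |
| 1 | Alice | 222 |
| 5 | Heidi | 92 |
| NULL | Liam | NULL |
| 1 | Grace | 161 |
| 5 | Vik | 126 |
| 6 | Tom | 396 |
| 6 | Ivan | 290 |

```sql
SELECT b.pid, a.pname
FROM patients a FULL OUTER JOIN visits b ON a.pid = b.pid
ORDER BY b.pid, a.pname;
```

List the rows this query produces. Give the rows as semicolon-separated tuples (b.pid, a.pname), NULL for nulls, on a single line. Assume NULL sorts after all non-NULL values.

(1, Heidi); (1, Heidi); (1, Heidi); (2, NULL); (5, NULL); (5, NULL); (6, Ivan); (6, Ivan); (6, Ken); (6, Ken); (6, Yara); (6, Yara); (NULL, Ken); (NULL, Quinn); (NULL, Xin); (NULL, NULL)

FULL OUTER JOIN keeps every row from both sides; unmatched rows get NULL for the other side's columns.
Matching on a.pid = b.pid. A NULL in a compared column never satisfies the condition.
- pid=7: no b row matches, row kept with b columns NULL.
- pid=7: no b row matches, row kept with b columns NULL.
- pid=4: no b row matches, row kept with b columns NULL.
- pid=6: 2 matching b row(s), so 2 row(s) emitted.
- pid=6: 2 matching b row(s), so 2 row(s) emitted.
- pid=1: 3 matching b row(s), so 3 row(s) emitted.
- pid=6: 2 matching b row(s), so 2 row(s) emitted.
- 4 b row(s) had no a match → kept, a columns NULL.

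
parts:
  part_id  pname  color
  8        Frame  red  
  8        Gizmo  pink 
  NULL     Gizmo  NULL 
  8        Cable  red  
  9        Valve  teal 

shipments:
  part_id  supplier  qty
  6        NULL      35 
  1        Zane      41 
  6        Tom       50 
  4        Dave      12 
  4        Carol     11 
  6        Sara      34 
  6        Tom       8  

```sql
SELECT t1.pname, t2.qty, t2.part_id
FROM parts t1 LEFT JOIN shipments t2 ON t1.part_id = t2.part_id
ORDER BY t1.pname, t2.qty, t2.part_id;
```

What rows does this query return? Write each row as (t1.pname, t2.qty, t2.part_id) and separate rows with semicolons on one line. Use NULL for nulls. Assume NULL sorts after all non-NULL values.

LEFT JOIN keeps every row from `parts`; unmatched rows get NULL for `shipments`'s columns.
Matching on t1.part_id = t2.part_id. A NULL in a compared column never satisfies the condition.
- t1[0] part_id=8 → no match; kept with NULLs on the t2 side.
- t1[1] part_id=8 → no match; kept with NULLs on the t2 side.
- t1[2] part_id=NULL → no match; kept with NULLs on the t2 side.
- t1[3] part_id=8 → no match; kept with NULLs on the t2 side.
- t1[4] part_id=9 → no match; kept with NULLs on the t2 side.
After projecting and ordering:
t1.pname | t2.qty | t2.part_id
Cable | NULL | NULL
Frame | NULL | NULL
Gizmo | NULL | NULL
Gizmo | NULL | NULL
Valve | NULL | NULL

(Cable, NULL, NULL); (Frame, NULL, NULL); (Gizmo, NULL, NULL); (Gizmo, NULL, NULL); (Valve, NULL, NULL)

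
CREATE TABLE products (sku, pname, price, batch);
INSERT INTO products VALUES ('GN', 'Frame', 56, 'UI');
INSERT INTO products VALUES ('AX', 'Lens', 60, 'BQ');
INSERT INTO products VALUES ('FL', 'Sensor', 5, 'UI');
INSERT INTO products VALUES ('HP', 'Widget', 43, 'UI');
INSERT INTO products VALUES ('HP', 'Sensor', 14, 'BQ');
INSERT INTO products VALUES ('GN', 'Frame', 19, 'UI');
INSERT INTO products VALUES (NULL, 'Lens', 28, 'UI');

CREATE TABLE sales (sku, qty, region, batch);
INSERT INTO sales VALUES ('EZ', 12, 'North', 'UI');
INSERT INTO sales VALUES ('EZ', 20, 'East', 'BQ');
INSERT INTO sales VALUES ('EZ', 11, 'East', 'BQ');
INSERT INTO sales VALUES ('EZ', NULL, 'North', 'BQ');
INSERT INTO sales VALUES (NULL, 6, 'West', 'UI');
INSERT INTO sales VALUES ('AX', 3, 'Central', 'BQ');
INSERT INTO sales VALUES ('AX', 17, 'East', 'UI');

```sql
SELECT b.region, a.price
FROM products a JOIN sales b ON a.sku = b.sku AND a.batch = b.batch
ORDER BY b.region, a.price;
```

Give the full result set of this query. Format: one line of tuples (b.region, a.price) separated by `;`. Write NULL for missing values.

INNER JOIN keeps only pairs where the ON condition holds.
Matching on a.sku = b.sku AND a.batch = b.batch. A NULL in a compared column never satisfies the condition.
Matched pairs: 1.

(Central, 60)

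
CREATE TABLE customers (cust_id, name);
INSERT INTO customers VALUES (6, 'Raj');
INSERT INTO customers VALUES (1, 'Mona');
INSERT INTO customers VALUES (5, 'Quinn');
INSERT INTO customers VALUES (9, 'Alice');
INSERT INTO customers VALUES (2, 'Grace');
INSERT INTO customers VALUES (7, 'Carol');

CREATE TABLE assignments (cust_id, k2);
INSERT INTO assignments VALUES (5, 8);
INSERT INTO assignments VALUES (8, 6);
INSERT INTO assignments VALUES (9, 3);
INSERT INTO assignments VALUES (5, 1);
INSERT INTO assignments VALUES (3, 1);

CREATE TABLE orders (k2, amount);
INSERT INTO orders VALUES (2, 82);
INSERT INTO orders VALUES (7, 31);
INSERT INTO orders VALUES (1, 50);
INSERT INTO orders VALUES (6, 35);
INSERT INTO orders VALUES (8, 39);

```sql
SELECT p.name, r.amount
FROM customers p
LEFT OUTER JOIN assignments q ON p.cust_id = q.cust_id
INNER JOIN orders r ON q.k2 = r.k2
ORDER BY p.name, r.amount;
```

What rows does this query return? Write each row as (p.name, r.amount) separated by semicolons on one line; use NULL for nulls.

Step 1 — p LEFT JOIN q on cust_id → 7 row(s).
Then INNER JOIN `orders r` on k2: keep only rows whose q.k2 appears in r.

(Quinn, 39); (Quinn, 50)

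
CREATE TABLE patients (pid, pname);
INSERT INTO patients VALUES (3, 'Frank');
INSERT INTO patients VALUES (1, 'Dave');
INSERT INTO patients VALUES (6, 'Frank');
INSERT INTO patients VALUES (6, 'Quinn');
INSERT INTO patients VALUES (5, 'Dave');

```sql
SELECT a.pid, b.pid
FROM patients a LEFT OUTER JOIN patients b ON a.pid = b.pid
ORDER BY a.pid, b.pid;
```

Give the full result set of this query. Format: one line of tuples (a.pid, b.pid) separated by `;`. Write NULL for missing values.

(1, 1); (3, 3); (5, 5); (6, 6); (6, 6); (6, 6); (6, 6)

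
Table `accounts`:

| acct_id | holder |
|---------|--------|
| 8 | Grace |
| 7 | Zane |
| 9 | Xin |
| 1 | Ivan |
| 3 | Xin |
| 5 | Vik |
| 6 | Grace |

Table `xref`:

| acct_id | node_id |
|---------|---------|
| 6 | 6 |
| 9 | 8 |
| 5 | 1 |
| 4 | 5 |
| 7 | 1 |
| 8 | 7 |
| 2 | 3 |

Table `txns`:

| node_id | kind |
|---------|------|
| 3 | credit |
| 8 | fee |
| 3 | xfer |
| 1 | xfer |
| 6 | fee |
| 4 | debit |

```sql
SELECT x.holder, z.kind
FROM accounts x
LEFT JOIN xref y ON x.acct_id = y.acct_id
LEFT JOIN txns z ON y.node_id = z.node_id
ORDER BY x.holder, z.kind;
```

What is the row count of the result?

7

Step 1 — x LEFT JOIN y on acct_id → 7 row(s).
Then LEFT JOIN `txns z` on node_id: each of those 7 rows is kept; rows whose y.node_id has no match in z get NULL for z's columns.
Result: 7 row(s).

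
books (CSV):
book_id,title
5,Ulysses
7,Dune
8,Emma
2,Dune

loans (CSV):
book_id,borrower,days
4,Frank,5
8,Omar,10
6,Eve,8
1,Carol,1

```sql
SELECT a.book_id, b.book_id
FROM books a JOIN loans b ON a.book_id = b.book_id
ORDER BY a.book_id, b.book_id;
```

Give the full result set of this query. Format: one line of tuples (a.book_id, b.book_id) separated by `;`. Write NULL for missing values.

(8, 8)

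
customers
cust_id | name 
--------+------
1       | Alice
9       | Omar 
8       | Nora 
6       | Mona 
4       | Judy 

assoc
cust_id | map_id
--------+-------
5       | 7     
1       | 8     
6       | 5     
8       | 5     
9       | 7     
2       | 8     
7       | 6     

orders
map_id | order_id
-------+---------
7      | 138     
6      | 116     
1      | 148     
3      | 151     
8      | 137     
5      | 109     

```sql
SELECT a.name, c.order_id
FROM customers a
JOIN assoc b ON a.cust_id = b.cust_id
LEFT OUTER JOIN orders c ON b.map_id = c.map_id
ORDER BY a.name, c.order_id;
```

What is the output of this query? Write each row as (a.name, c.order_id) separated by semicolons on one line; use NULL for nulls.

Joins associate left-to-right: customers INNER JOIN assoc on cust_id gives 4 intermediate row(s).
Then LEFT JOIN `orders c` on map_id: each of those 4 rows is kept; rows whose b.map_id has no match in c get NULL for c's columns.

(Alice, 137); (Mona, 109); (Nora, 109); (Omar, 138)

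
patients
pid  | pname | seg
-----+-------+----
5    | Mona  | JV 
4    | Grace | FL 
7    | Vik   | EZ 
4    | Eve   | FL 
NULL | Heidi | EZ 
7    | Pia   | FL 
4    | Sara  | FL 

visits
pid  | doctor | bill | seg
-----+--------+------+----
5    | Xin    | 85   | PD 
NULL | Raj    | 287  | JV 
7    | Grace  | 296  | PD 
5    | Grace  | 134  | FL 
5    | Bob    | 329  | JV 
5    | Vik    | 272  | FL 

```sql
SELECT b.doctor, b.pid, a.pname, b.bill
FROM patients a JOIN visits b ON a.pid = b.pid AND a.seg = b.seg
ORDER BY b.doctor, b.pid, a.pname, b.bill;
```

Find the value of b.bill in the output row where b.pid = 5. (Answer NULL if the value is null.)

INNER JOIN keeps only pairs where the ON condition holds.
Matching on a.pid = b.pid AND a.seg = b.seg. A NULL in a compared column never satisfies the condition.
- a[0] pid=5, seg=JV → 1 match(es) in b → 1 row(s).
- a[1] pid=4, seg=FL → no match; dropped.
- a[2] pid=7, seg=EZ → no match; dropped.
- a[3] pid=4, seg=FL → no match; dropped.
- a[4] pid=NULL, seg=EZ → no match; dropped.
- a[5] pid=7, seg=FL → no match; dropped.
- a[6] pid=4, seg=FL → no match; dropped.

329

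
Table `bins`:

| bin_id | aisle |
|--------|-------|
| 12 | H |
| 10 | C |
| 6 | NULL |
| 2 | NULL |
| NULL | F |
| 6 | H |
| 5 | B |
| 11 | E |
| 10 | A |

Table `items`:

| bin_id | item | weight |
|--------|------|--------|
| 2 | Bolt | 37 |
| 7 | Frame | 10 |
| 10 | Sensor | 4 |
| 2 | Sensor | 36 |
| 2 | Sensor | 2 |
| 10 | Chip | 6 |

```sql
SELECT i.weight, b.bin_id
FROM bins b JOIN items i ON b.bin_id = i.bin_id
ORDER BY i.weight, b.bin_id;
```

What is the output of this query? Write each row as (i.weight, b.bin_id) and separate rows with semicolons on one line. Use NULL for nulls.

(2, 2); (4, 10); (4, 10); (6, 10); (6, 10); (36, 2); (37, 2)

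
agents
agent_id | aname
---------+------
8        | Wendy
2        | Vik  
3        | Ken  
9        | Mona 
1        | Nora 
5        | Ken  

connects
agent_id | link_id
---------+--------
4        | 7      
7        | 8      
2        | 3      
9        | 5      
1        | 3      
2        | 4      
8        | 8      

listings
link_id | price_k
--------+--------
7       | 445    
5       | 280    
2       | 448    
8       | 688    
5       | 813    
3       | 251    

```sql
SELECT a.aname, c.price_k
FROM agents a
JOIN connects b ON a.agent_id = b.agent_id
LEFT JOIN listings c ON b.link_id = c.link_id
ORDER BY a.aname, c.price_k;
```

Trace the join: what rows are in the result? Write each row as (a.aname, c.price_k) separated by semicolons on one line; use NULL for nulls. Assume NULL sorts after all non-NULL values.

(Mona, 280); (Mona, 813); (Nora, 251); (Vik, 251); (Vik, NULL); (Wendy, 688)

Evaluate left to right. First `agents a INNER JOIN connects b` on agent_id: 5 row(s).
Then LEFT JOIN `listings c` on link_id: each of those 5 rows is kept; rows whose b.link_id has no match in c get NULL for c's columns.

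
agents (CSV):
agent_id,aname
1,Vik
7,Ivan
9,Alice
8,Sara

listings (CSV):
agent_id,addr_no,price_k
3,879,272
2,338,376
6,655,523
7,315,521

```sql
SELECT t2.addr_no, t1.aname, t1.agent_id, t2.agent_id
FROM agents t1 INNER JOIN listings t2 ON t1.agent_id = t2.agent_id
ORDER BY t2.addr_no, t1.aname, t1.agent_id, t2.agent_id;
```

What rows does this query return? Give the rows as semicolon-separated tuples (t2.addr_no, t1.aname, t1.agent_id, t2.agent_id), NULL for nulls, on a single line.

(315, Ivan, 7, 7)

INNER JOIN keeps only pairs where the ON condition holds.
Matching on t1.agent_id = t2.agent_id.
Matched pairs: 1.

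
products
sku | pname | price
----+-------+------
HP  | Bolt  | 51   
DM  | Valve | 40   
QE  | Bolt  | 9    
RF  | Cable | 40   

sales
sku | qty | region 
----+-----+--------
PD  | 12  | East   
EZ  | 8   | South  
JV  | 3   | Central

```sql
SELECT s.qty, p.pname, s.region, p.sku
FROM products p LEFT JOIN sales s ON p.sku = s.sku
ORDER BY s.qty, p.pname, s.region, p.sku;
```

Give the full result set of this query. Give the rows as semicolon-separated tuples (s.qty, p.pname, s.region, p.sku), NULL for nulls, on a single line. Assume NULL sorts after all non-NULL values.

LEFT JOIN keeps every row from `products`; unmatched rows get NULL for `sales`'s columns.
Matching on p.sku = s.sku.
- p (sku=HP) has no partner → padded with NULL.
- p (sku=DM) has no partner → padded with NULL.
- p (sku=QE) has no partner → padded with NULL.
- p (sku=RF) has no partner → padded with NULL.
After projecting and ordering:
s.qty | p.pname | s.region | p.sku
NULL | Bolt | NULL | HP
NULL | Bolt | NULL | QE
NULL | Cable | NULL | RF
NULL | Valve | NULL | DM

(NULL, Bolt, NULL, HP); (NULL, Bolt, NULL, QE); (NULL, Cable, NULL, RF); (NULL, Valve, NULL, DM)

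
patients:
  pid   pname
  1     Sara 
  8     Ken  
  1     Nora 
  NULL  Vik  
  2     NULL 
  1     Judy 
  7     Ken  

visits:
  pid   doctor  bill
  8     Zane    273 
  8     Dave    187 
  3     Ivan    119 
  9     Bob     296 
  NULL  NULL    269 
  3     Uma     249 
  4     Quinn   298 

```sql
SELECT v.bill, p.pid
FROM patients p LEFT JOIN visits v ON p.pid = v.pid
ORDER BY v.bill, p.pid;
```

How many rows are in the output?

8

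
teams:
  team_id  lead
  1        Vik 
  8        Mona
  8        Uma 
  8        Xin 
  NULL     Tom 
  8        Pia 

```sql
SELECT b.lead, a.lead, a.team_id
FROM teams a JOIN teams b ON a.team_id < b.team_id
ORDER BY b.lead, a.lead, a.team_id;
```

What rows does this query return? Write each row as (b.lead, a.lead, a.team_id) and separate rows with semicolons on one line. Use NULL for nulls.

(Mona, Vik, 1); (Pia, Vik, 1); (Uma, Vik, 1); (Xin, Vik, 1)

INNER JOIN keeps only pairs where the ON condition holds.
Matching on a.team_id < b.team_id. A NULL in a compared column never satisfies the condition.
- a row (team_id=1): matches 4 b row(s) → 4 output row(s).
- a row (team_id=8): no match → dropped.
- a row (team_id=8): no match → dropped.
- a row (team_id=8): no match → dropped.
- a row (team_id=NULL): no match → dropped.
- a row (team_id=8): no match → dropped.
After projecting and ordering:
b.lead | a.lead | a.team_id
Mona | Vik | 1
Pia | Vik | 1
Uma | Vik | 1
Xin | Vik | 1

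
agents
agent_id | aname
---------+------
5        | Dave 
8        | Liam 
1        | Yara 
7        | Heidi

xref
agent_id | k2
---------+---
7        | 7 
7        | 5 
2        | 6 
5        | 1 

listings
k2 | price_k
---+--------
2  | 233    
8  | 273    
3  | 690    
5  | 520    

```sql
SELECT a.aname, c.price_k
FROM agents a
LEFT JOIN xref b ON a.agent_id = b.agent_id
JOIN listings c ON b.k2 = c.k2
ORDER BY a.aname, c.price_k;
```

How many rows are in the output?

1

Evaluate left to right. First `agents a LEFT JOIN xref b` on agent_id: 5 row(s).
Then INNER JOIN `listings c` on k2: keep only rows whose b.k2 appears in c.
Result: 1 row(s).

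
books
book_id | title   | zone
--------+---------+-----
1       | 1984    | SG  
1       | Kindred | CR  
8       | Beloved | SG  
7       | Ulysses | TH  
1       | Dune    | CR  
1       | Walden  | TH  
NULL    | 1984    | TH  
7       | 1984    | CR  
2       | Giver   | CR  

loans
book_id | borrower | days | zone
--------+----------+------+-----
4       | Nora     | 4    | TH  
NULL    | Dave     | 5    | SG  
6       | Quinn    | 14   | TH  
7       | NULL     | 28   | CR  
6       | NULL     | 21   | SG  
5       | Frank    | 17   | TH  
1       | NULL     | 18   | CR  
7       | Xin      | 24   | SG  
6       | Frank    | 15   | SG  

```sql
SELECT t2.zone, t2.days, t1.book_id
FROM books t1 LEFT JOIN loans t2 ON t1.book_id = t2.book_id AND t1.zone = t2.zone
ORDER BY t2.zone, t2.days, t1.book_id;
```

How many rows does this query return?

9

LEFT JOIN keeps every row from `books`; unmatched rows get NULL for `loans`'s columns.
Matching on t1.book_id = t2.book_id AND t1.zone = t2.zone. A NULL in a compared column never satisfies the condition.
- book_id=1, zone=SG: no t2 row matches, row kept with t2 columns NULL.
- book_id=1, zone=CR: 1 matching t2 row(s), so 1 row(s) emitted.
- book_id=8, zone=SG: no t2 row matches, row kept with t2 columns NULL.
- book_id=7, zone=TH: no t2 row matches, row kept with t2 columns NULL.
- book_id=1, zone=CR: 1 matching t2 row(s), so 1 row(s) emitted.
- book_id=1, zone=TH: no t2 row matches, row kept with t2 columns NULL.
- book_id=NULL, zone=TH: no t2 row matches, row kept with t2 columns NULL.
- book_id=7, zone=CR: 1 matching t2 row(s), so 1 row(s) emitted.
- book_id=2, zone=CR: no t2 row matches, row kept with t2 columns NULL.
Total: 3 matched + 6 padded = 9 rows.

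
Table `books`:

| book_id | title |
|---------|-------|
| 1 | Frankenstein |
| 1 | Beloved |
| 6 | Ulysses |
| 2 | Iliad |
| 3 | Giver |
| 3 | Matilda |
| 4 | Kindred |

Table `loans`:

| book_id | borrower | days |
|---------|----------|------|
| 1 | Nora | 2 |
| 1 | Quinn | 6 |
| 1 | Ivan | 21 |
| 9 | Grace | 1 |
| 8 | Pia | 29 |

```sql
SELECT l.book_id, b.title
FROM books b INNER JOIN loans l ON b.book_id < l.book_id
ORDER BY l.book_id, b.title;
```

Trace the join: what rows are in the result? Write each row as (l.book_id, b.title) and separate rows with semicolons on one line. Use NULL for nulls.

INNER JOIN keeps only pairs where the ON condition holds.
Matching on b.book_id < l.book_id.
- book_id=1: 2 matching l row(s), so 2 row(s) emitted.
- book_id=1: 2 matching l row(s), so 2 row(s) emitted.
- book_id=6: 2 matching l row(s), so 2 row(s) emitted.
- book_id=2: 2 matching l row(s), so 2 row(s) emitted.
- book_id=3: 2 matching l row(s), so 2 row(s) emitted.
- book_id=3: 2 matching l row(s), so 2 row(s) emitted.
- book_id=4: 2 matching l row(s), so 2 row(s) emitted.

(8, Beloved); (8, Frankenstein); (8, Giver); (8, Iliad); (8, Kindred); (8, Matilda); (8, Ulysses); (9, Beloved); (9, Frankenstein); (9, Giver); (9, Iliad); (9, Kindred); (9, Matilda); (9, Ulysses)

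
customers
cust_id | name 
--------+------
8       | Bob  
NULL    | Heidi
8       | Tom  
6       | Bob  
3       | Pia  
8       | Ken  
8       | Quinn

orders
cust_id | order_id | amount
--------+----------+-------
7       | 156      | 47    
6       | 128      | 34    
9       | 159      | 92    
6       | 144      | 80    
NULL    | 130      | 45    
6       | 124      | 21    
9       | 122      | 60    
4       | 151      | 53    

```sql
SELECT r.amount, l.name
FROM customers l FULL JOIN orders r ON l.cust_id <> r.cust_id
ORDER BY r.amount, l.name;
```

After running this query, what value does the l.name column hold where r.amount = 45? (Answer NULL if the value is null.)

FULL OUTER JOIN keeps every row from both sides; unmatched rows get NULL for the other side's columns.
Matching on l.cust_id <> r.cust_id. A NULL in a compared column never satisfies the condition.
- l[0] cust_id=8 → 7 match(es) in r → 7 row(s).
- l[1] cust_id=NULL → no match; kept with NULLs on the r side.
- l[2] cust_id=8 → 7 match(es) in r → 7 row(s).
- l[3] cust_id=6 → 4 match(es) in r → 4 row(s).
- l[4] cust_id=3 → 7 match(es) in r → 7 row(s).
- l[5] cust_id=8 → 7 match(es) in r → 7 row(s).
- l[6] cust_id=8 → 7 match(es) in r → 7 row(s).
- 1 row(s) from r found no l partner → padded with NULL.

NULL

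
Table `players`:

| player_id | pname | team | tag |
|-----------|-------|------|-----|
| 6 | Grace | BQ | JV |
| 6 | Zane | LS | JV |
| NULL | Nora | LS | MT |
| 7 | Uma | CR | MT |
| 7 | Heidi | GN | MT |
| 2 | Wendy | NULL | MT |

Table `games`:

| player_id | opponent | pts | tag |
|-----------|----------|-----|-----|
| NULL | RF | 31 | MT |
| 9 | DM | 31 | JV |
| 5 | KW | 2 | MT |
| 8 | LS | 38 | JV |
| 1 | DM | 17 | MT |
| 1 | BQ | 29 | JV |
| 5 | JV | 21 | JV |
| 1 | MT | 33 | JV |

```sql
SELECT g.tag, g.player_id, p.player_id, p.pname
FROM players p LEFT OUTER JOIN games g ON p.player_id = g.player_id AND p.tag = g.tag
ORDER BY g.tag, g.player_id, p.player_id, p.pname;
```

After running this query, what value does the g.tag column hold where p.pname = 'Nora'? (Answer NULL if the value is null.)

NULL

LEFT JOIN keeps every row from `players`; unmatched rows get NULL for `games`'s columns.
Matching on p.player_id = g.player_id AND p.tag = g.tag. A NULL in a compared column never satisfies the condition.
- player_id=6, tag=JV: no g row matches, row kept with g columns NULL.
- player_id=6, tag=JV: no g row matches, row kept with g columns NULL.
- player_id=NULL, tag=MT: no g row matches, row kept with g columns NULL.
- player_id=7, tag=MT: no g row matches, row kept with g columns NULL.
- player_id=7, tag=MT: no g row matches, row kept with g columns NULL.
- player_id=2, tag=MT: no g row matches, row kept with g columns NULL.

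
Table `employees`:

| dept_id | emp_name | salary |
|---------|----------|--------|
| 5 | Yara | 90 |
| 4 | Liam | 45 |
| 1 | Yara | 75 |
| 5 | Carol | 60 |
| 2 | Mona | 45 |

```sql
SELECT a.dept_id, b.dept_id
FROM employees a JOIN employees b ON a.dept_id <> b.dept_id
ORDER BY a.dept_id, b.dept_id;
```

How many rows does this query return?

INNER JOIN keeps only pairs where the ON condition holds.
Matching on a.dept_id <> b.dept_id.
- a[0] dept_id=5 → 3 match(es) in b → 3 row(s).
- a[1] dept_id=4 → 4 match(es) in b → 4 row(s).
- a[2] dept_id=1 → 4 match(es) in b → 4 row(s).
- a[3] dept_id=5 → 3 match(es) in b → 3 row(s).
- a[4] dept_id=2 → 4 match(es) in b → 4 row(s).
Total: 18 rows.

18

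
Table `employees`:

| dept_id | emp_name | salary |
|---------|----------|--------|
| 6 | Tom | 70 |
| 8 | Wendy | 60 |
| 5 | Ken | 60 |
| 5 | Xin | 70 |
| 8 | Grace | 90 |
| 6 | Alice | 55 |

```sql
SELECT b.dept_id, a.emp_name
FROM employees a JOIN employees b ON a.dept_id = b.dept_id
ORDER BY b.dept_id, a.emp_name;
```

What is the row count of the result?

INNER JOIN keeps only pairs where the ON condition holds.
Matching on a.dept_id = b.dept_id.
- a row (dept_id=6): matches 2 b row(s) → 2 output row(s).
- a row (dept_id=8): matches 2 b row(s) → 2 output row(s).
- a row (dept_id=5): matches 2 b row(s) → 2 output row(s).
- a row (dept_id=5): matches 2 b row(s) → 2 output row(s).
- a row (dept_id=8): matches 2 b row(s) → 2 output row(s).
- a row (dept_id=6): matches 2 b row(s) → 2 output row(s).
Total: 12 rows.

12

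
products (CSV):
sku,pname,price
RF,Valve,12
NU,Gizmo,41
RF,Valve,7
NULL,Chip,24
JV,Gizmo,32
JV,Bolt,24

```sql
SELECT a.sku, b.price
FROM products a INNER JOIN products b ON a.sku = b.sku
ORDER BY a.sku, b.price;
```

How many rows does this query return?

9

INNER JOIN keeps only pairs where the ON condition holds.
Matching on a.sku = b.sku. A NULL in a compared column never satisfies the condition.
- a[0] sku=RF → 2 match(es) in b → 2 row(s).
- a[1] sku=NU → 1 match(es) in b → 1 row(s).
- a[2] sku=RF → 2 match(es) in b → 2 row(s).
- a[3] sku=NULL → no match; dropped.
- a[4] sku=JV → 2 match(es) in b → 2 row(s).
- a[5] sku=JV → 2 match(es) in b → 2 row(s).
Total: 9 rows.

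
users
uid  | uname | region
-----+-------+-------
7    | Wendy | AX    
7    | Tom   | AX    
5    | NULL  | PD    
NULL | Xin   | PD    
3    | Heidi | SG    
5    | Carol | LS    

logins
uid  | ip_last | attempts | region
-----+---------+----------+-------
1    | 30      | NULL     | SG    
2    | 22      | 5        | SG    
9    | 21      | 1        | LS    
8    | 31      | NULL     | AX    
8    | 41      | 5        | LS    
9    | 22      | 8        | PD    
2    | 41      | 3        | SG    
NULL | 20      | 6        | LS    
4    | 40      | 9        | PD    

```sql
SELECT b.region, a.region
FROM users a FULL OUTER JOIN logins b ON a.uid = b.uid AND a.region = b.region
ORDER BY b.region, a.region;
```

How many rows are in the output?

15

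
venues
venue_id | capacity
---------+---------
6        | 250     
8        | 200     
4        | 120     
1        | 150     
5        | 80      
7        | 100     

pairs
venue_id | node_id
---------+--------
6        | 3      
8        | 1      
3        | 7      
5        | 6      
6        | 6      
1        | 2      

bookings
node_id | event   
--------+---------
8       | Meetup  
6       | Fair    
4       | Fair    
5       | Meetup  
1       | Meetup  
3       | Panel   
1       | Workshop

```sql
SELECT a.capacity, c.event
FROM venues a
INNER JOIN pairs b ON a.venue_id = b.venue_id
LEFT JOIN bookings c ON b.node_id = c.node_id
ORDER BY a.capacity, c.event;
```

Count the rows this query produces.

6

Joins associate left-to-right: venues INNER JOIN pairs on venue_id gives 5 intermediate row(s).
Then LEFT JOIN `bookings c` on node_id: each of those 5 rows is kept; rows whose b.node_id has no match in c get NULL for c's columns.
Result: 6 row(s).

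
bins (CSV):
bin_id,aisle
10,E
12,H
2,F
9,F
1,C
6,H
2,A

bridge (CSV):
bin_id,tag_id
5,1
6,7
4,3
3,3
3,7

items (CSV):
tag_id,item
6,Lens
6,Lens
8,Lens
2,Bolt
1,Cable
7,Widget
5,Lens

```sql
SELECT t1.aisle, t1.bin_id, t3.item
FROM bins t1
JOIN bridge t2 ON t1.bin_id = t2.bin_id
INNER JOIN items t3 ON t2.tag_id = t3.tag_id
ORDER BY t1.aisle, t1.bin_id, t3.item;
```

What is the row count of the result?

1

Joins associate left-to-right: bins INNER JOIN bridge on bin_id gives 1 intermediate row(s).
Then INNER JOIN `items t3` on tag_id: keep only rows whose t2.tag_id appears in t3.
Result: 1 row(s).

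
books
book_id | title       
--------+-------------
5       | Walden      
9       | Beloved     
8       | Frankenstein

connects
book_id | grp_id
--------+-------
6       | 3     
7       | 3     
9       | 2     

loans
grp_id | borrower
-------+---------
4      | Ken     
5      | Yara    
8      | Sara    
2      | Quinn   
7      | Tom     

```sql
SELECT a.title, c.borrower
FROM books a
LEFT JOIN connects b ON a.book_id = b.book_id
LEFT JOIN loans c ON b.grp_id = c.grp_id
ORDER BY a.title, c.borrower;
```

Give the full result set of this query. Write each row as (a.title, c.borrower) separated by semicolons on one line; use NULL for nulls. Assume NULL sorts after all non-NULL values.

Joins associate left-to-right: books LEFT JOIN connects on book_id gives 3 intermediate row(s).
Then LEFT JOIN `loans c` on grp_id: each of those 3 rows is kept; rows whose b.grp_id has no match in c get NULL for c's columns.

(Beloved, Quinn); (Frankenstein, NULL); (Walden, NULL)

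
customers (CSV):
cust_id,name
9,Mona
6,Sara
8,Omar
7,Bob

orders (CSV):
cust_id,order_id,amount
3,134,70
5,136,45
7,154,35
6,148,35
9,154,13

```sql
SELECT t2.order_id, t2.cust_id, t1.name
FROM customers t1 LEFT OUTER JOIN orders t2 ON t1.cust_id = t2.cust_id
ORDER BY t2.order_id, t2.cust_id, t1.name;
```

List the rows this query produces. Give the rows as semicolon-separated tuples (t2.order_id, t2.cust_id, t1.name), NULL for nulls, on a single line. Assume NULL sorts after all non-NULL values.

(148, 6, Sara); (154, 7, Bob); (154, 9, Mona); (NULL, NULL, Omar)

LEFT JOIN keeps every row from `customers`; unmatched rows get NULL for `orders`'s columns.
Matching on t1.cust_id = t2.cust_id.
- t1[0] cust_id=9 → 1 match(es) in t2 → 1 row(s).
- t1[1] cust_id=6 → 1 match(es) in t2 → 1 row(s).
- t1[2] cust_id=8 → no match; kept with NULLs on the t2 side.
- t1[3] cust_id=7 → 1 match(es) in t2 → 1 row(s).
After projecting and ordering:
t2.order_id | t2.cust_id | t1.name
148 | 6 | Sara
154 | 7 | Bob
154 | 9 | Mona
NULL | NULL | Omar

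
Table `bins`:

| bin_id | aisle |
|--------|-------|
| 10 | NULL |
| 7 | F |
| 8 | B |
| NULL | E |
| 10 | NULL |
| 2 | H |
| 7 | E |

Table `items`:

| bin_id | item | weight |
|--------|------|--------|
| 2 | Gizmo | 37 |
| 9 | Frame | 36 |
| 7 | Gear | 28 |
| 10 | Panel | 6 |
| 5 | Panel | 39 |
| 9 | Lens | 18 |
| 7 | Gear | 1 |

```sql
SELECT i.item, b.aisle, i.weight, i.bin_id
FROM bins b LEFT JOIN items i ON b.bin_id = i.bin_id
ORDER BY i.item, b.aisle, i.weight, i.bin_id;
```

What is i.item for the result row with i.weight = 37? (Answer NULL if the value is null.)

Gizmo

LEFT JOIN keeps every row from `bins`; unmatched rows get NULL for `items`'s columns.
Matching on b.bin_id = i.bin_id. A NULL in a compared column never satisfies the condition.
Matched pairs: 7; unmatched b rows kept: 2.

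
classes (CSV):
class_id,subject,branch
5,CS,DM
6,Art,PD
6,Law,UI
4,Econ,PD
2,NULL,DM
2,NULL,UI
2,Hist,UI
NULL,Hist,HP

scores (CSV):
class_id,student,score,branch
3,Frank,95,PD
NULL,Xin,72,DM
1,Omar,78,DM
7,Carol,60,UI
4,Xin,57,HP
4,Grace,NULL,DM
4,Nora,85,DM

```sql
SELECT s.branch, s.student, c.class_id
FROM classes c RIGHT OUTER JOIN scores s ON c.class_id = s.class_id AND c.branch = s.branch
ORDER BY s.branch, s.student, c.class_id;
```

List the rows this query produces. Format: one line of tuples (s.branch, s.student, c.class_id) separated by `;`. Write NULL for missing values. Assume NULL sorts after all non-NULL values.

RIGHT JOIN keeps every row from `scores`; unmatched rows get NULL for `classes`'s columns.
Matching on c.class_id = s.class_id AND c.branch = s.branch. A NULL in a compared column never satisfies the condition.
Matched pairs: 0; unmatched s rows kept: 7.

(DM, Grace, NULL); (DM, Nora, NULL); (DM, Omar, NULL); (DM, Xin, NULL); (HP, Xin, NULL); (PD, Frank, NULL); (UI, Carol, NULL)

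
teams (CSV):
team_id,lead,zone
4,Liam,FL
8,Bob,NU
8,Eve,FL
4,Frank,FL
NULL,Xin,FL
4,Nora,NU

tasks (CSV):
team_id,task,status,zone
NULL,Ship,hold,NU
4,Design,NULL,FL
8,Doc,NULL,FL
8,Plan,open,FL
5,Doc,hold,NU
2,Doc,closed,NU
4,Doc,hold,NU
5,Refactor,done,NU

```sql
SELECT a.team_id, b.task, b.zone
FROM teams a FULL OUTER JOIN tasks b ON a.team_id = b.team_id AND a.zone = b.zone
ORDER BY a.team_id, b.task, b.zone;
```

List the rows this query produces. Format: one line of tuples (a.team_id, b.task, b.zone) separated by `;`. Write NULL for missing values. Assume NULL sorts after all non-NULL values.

(4, Design, FL); (4, Design, FL); (4, Doc, NU); (8, Doc, FL); (8, Plan, FL); (8, NULL, NULL); (NULL, Doc, NU); (NULL, Doc, NU); (NULL, Refactor, NU); (NULL, Ship, NU); (NULL, NULL, NULL)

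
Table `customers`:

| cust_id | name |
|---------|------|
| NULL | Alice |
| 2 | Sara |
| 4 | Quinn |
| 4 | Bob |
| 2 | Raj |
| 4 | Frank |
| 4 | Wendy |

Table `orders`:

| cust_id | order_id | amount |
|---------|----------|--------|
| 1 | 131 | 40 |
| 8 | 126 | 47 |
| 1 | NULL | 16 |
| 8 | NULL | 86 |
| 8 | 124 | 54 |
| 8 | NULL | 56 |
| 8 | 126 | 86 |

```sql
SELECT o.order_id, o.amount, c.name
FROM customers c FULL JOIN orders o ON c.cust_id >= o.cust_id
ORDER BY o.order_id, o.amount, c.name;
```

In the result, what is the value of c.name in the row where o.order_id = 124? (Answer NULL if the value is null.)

NULL

FULL OUTER JOIN keeps every row from both sides; unmatched rows get NULL for the other side's columns.
Matching on c.cust_id >= o.cust_id. A NULL in a compared column never satisfies the condition.
- c[0] cust_id=NULL → no match; kept with NULLs on the o side.
- c[1] cust_id=2 → 2 match(es) in o → 2 row(s).
- c[2] cust_id=4 → 2 match(es) in o → 2 row(s).
- c[3] cust_id=4 → 2 match(es) in o → 2 row(s).
- c[4] cust_id=2 → 2 match(es) in o → 2 row(s).
- c[5] cust_id=4 → 2 match(es) in o → 2 row(s).
- c[6] cust_id=4 → 2 match(es) in o → 2 row(s).
- 5 o row(s) had no c match → kept, c columns NULL.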